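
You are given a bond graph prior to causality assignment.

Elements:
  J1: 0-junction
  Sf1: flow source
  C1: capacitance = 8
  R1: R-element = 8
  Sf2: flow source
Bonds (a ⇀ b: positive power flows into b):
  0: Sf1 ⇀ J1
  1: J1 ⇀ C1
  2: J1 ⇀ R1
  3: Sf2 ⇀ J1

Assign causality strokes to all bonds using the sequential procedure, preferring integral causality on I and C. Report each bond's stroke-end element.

b0 stroke→Sf1
b1 stroke→J1
b2 stroke→R1
b3 stroke→Sf2

bond 0 →Sf1  (Sf1 fixes flow; stroke at Sf1)
bond 3 →Sf2  (Sf2 fixes flow; stroke at Sf2)
bond 1 →J1  (C1: C, integral causality)
bond 2 →R1  (0-jn J1 has e-setter on 1)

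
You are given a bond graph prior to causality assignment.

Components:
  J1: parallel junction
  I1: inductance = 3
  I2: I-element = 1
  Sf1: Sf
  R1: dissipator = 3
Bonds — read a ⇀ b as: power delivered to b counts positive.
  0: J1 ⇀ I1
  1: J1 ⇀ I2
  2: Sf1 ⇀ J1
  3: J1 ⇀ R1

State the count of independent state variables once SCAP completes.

b2 →Sf1  (Sf1 (Sf) sets flow on bond)
b0 →I1  (prefer integral on I1)
b1 →I2  (I2: I, integral causality)
b3 →J1  (closing 0-jn rule on J1)

2  (I1, I2 all integral)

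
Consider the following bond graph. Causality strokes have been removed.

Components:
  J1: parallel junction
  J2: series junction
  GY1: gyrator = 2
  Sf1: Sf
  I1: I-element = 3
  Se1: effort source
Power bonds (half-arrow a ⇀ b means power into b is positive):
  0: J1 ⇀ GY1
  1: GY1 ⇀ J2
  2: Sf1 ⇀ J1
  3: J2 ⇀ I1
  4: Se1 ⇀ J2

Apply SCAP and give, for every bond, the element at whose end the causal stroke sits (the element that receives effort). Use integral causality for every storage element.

#2 stroke at Sf1  (Sf1: flow source, stroke at near end)
#4 stroke at J2  (Se1 fixes effort; stroke away)
#0 stroke at J1  (J1 needs exactly one e-in)
#1 stroke at J2  (through GY1, causality inverts; strokes same side of GY1)
#3 stroke at I1  (J2 needs exactly one f-in)

β0 |J1
β1 |J2
β2 |Sf1
β3 |I1
β4 |J2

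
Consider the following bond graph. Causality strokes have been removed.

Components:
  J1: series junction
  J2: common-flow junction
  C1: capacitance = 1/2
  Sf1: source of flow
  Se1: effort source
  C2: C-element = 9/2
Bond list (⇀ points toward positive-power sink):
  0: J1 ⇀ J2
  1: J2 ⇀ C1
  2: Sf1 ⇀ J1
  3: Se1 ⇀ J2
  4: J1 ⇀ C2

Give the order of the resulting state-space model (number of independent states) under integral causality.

2  (C1, C2 all integral)

bond 2 |Sf1  (source Sf1 imposes f)
bond 3 |J2  (source Se1 imposes e)
bond 0 |J1  (J1 flow already set via bond 2)
bond 4 |J1  (1-jn J1 has f-setter on 2)
bond 1 |J2  (J2: bond 0 brought flow, rest push out)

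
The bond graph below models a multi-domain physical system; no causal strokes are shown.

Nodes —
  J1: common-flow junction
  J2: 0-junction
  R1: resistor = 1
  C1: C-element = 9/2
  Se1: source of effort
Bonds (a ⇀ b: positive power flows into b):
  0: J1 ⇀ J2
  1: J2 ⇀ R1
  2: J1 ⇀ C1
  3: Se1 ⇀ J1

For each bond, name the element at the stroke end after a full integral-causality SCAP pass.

bond 3 stroke→J1  (Se1: effort source, stroke at far end)
bond 2 stroke→J1  (C1 outputs effort q/C1)
bond 0 stroke→J2  (J1 needs exactly one f-in)
bond 1 stroke→R1  (0-jn J2 has e-setter on 0)

#0 stroke→J2
#1 stroke→R1
#2 stroke→J1
#3 stroke→J1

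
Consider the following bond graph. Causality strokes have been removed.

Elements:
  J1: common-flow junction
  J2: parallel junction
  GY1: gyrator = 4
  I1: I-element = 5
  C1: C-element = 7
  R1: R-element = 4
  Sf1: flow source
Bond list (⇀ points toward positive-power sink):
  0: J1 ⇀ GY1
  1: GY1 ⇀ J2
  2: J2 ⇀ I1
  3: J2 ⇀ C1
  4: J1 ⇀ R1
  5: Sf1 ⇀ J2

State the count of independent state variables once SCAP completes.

2  (C1, I1 all integral)

b5 |Sf1  (source Sf1 imposes f)
b2 |I1  (I1 outputs flow p/I1)
b3 |J2  (prefer integral on C1)
b1 |GY1  (common-e at J2 fixed by 3)
b0 |GY1  (GY GY1: same side as bond 1)
b4 |J1  (1-jn J1 has f-setter on 0)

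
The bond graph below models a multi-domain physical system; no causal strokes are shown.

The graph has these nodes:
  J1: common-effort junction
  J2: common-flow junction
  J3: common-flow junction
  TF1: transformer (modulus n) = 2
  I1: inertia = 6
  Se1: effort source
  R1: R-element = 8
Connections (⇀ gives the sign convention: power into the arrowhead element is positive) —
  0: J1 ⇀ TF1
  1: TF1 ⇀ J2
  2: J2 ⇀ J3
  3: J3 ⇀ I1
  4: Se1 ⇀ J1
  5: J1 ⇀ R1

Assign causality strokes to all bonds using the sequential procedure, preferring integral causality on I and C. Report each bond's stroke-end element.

b4 stroke→J1  (Se1: effort source, stroke at far end)
b0 stroke→TF1  (J1: bond 4 brought effort, rest push out)
b5 stroke→R1  (0-jn J1 has e-setter on 4)
b1 stroke→J2  (TF TF1: opposite of bond 0)
b2 stroke→J3  (J2: last free bond brings flow in)
b3 stroke→I1  (only one flow-in slot at J3)

#0 →TF1
#1 →J2
#2 →J3
#3 →I1
#4 →J1
#5 →R1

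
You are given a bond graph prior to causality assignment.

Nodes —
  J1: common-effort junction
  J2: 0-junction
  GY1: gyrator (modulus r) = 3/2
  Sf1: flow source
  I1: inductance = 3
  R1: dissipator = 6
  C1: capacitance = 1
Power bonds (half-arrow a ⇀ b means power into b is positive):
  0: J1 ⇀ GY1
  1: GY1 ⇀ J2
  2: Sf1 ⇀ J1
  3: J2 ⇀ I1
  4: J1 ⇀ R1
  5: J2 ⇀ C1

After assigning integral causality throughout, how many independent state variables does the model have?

β2 |Sf1  (Sf1 fixes flow; stroke at Sf1)
β3 |I1  (I1 integral (f out))
β5 |J2  (C1 integral (e out))
β1 |GY1  (0-jn J2 has e-setter on 5)
β0 |GY1  (GY1 both-in/both-out from 1)
β4 |J1  (J1 needs exactly one e-in)

2  (C1, I1 all integral)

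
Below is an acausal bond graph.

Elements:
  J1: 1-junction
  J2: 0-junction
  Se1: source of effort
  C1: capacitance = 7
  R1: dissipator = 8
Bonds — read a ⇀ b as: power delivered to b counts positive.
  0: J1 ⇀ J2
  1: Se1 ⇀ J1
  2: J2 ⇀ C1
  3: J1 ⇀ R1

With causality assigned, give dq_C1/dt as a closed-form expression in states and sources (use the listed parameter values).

bond 1 →J1  (Se1 (Se) sets effort on bond)
bond 2 →J2  (C1 integral (e out))
bond 0 →J1  (common-e at J2 fixed by 2)
bond 3 →R1  (closing 1-jn rule on J1)

dq_C1/dt = E_Se1/8 - q_C1/56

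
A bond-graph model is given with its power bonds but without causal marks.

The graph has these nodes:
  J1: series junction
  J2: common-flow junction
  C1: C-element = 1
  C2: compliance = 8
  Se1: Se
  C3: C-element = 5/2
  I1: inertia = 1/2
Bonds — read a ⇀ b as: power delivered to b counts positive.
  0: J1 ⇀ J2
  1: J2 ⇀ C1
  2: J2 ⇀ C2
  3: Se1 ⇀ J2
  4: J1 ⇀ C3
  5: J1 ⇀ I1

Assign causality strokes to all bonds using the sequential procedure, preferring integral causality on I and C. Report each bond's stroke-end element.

bond 3 stroke→J2  (Se1: effort source, stroke at far end)
bond 1 stroke→J2  (C1: C, integral causality)
bond 2 stroke→J2  (C2: C, integral causality)
bond 0 stroke→J1  (only one flow-in slot at J2)
bond 4 stroke→J1  (C3: C, integral causality)
bond 5 stroke→I1  (J1: last free bond brings flow in)

β0 stroke→J1
β1 stroke→J2
β2 stroke→J2
β3 stroke→J2
β4 stroke→J1
β5 stroke→I1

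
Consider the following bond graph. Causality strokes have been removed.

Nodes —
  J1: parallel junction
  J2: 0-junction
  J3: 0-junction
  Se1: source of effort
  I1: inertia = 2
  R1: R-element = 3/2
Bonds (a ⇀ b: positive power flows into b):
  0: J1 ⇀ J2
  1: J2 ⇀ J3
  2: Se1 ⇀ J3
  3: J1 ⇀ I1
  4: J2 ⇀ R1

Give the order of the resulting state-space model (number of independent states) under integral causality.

#2 stroke→J3  (Se1: effort source, stroke at far end)
#1 stroke→J2  (0-jn J3 has e-setter on 2)
#0 stroke→J1  (common-e at J2 fixed by 1)
#4 stroke→R1  (0-jn J2 has e-setter on 1)
#3 stroke→I1  (J1: bond 0 brought effort, rest push out)

1  (I1 all integral)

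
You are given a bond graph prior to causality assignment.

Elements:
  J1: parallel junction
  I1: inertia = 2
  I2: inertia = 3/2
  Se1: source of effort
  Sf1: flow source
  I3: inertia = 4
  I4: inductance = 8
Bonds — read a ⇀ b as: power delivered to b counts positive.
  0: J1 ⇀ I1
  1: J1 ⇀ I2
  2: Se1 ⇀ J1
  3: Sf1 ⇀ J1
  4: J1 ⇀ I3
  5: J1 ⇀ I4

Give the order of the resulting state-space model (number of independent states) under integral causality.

β2 →J1  (Se1 (Se) sets effort on bond)
β3 →Sf1  (Sf1: flow source, stroke at near end)
β0 →I1  (J1: bond 2 brought effort, rest push out)
β1 →I2  (0-jn J1 has e-setter on 2)
β4 →I3  (J1 effort already set via bond 2)
β5 →I4  (common-e at J1 fixed by 2)

4  (I1, I2, I3, I4 all integral)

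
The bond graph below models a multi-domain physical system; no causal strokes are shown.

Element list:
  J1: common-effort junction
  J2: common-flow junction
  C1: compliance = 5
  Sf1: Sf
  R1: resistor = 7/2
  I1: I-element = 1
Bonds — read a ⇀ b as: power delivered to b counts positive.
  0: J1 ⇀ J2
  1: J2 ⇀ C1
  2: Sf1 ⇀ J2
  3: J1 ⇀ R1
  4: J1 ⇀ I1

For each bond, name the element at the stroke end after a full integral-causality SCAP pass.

β2 stroke at Sf1  (Sf1 (Sf) sets flow on bond)
β0 stroke at J2  (J2: bond 2 brought flow, rest push out)
β1 stroke at J2  (1-jn J2 has f-setter on 2)
β4 stroke at I1  (I1 outputs flow p/I1)
β3 stroke at J1  (only one effort-in slot at J1)

b0 stroke→J2
b1 stroke→J2
b2 stroke→Sf1
b3 stroke→J1
b4 stroke→I1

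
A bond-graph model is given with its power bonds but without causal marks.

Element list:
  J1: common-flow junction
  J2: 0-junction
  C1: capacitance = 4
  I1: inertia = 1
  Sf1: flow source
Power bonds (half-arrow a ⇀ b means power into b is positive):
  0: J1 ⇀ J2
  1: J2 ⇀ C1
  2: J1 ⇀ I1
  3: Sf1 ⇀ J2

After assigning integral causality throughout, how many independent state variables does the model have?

2  (C1, I1 all integral)

#3 stroke→Sf1  (Sf1: flow source, stroke at near end)
#1 stroke→J2  (prefer integral on C1)
#0 stroke→J1  (0-jn J2 has e-setter on 1)
#2 stroke→I1  (J1 needs exactly one f-in)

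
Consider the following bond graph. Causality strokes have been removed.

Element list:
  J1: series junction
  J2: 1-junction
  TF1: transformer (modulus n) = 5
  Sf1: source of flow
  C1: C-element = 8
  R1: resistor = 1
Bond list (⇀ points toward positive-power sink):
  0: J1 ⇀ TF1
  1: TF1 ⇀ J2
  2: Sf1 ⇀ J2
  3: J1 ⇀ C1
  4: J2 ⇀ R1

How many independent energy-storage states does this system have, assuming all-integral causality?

1  (C1 all integral)

#2 stroke→Sf1  (Sf1 fixes flow; stroke at Sf1)
#1 stroke→J2  (J2: bond 2 brought flow, rest push out)
#4 stroke→J2  (1-jn J2 has f-setter on 2)
#0 stroke→TF1  (through TF1, causality passes straight; one stroke at TF1)
#3 stroke→J1  (common-f at J1 fixed by 0)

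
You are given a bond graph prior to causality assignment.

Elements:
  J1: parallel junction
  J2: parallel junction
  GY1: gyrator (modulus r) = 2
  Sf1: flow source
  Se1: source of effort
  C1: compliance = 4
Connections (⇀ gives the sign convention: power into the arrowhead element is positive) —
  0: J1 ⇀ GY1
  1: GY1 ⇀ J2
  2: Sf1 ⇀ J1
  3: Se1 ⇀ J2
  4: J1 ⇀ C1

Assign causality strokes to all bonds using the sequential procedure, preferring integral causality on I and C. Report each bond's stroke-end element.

β2 |Sf1  (Sf1 (Sf) sets flow on bond)
β3 |J2  (source Se1 imposes e)
β1 |GY1  (0-jn J2 has e-setter on 3)
β0 |GY1  (GY1: gyrator matches bond 1)
β4 |J1  (closing 0-jn rule on J1)

b0 stroke at GY1
b1 stroke at GY1
b2 stroke at Sf1
b3 stroke at J2
b4 stroke at J1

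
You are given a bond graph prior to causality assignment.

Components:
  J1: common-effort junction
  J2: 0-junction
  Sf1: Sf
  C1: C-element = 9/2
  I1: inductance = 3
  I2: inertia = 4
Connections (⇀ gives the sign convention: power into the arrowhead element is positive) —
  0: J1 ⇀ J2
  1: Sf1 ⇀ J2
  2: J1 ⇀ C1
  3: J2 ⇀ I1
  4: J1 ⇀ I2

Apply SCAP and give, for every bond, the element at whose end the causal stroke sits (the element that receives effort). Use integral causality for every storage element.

#1 stroke at Sf1  (Sf1 (Sf) sets flow on bond)
#2 stroke at J1  (C1: C, integral causality)
#0 stroke at J2  (0-jn J1 has e-setter on 2)
#4 stroke at I2  (common-e at J1 fixed by 2)
#3 stroke at I1  (J2 effort already set via bond 0)

b0 stroke→J2
b1 stroke→Sf1
b2 stroke→J1
b3 stroke→I1
b4 stroke→I2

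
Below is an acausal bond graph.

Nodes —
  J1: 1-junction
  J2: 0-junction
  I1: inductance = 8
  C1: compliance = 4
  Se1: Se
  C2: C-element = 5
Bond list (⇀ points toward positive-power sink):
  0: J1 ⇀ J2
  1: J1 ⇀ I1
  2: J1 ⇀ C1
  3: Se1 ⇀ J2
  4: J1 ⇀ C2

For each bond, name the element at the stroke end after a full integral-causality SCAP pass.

β0 →J1
β1 →I1
β2 →J1
β3 →J2
β4 →J1

b3 stroke→J2  (source Se1 imposes e)
b0 stroke→J1  (J2 effort already set via bond 3)
b1 stroke→I1  (I1: I, integral causality)
b2 stroke→J1  (1-jn J1 has f-setter on 1)
b4 stroke→J1  (1-jn J1 has f-setter on 1)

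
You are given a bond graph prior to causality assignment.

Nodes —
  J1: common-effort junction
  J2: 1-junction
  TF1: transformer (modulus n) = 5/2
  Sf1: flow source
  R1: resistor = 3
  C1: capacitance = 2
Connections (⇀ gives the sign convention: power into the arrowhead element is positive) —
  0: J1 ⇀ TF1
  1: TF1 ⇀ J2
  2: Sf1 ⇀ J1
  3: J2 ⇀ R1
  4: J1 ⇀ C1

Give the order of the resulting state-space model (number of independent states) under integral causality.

1  (C1 all integral)

b2 stroke at Sf1  (source Sf1 imposes f)
b4 stroke at J1  (C1: C, integral causality)
b0 stroke at TF1  (0-jn J1 has e-setter on 4)
b1 stroke at J2  (TF1 one-in-one-out from 0)
b3 stroke at R1  (closing 1-jn rule on J2)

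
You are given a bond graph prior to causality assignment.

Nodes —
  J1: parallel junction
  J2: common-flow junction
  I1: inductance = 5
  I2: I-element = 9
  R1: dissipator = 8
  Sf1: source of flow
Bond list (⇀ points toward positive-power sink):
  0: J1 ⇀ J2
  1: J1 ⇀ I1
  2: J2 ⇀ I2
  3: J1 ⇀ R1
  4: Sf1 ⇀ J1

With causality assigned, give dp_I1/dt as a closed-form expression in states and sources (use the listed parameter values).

bond 4 →Sf1  (source Sf1 imposes f)
bond 1 →I1  (I1: I, integral causality)
bond 2 →I2  (I2 integral (f out))
bond 0 →J2  (J2 flow already set via bond 2)
bond 3 →J1  (only one effort-in slot at J1)

dp_I1/dt = 8*F_Sf1 - 8*p_I1/5 - 8*p_I2/9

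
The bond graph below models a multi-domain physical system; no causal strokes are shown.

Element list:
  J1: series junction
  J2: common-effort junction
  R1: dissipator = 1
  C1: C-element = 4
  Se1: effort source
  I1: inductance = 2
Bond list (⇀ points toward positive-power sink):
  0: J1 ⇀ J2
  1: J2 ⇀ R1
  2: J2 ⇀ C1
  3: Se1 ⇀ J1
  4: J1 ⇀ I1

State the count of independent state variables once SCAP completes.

2  (C1, I1 all integral)

β3 stroke at J1  (source Se1 imposes e)
β2 stroke at J2  (C1 integral (e out))
β0 stroke at J1  (J2 effort already set via bond 2)
β1 stroke at R1  (J2 effort already set via bond 2)
β4 stroke at I1  (closing 1-jn rule on J1)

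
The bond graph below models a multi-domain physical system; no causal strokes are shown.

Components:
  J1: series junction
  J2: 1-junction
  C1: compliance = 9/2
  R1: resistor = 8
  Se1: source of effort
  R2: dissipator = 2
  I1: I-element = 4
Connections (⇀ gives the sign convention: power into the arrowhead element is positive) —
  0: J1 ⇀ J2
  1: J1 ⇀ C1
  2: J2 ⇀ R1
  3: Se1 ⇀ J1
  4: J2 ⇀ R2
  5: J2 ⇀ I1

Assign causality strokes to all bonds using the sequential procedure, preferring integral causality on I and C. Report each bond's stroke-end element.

β3 stroke→J1  (Se1 fixes effort; stroke away)
β1 stroke→J1  (prefer integral on C1)
β0 stroke→J2  (J1: last free bond brings flow in)
β5 stroke→I1  (prefer integral on I1)
β2 stroke→J2  (J2: bond 5 brought flow, rest push out)
β4 stroke→J2  (J2 flow already set via bond 5)

β0 stroke at J2
β1 stroke at J1
β2 stroke at J2
β3 stroke at J1
β4 stroke at J2
β5 stroke at I1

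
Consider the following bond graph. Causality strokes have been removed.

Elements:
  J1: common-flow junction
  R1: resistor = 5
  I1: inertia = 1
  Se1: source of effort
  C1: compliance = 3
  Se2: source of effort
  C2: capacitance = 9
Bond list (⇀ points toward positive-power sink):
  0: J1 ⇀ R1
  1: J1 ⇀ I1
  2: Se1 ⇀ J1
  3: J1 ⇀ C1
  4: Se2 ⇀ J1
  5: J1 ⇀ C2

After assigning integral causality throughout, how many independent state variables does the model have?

b2 stroke→J1  (Se1: effort source, stroke at far end)
b4 stroke→J1  (source Se2 imposes e)
b1 stroke→I1  (I1 integral (f out))
b0 stroke→J1  (J1: bond 1 brought flow, rest push out)
b3 stroke→J1  (J1: bond 1 brought flow, rest push out)
b5 stroke→J1  (J1 flow already set via bond 1)

3  (C1, C2, I1 all integral)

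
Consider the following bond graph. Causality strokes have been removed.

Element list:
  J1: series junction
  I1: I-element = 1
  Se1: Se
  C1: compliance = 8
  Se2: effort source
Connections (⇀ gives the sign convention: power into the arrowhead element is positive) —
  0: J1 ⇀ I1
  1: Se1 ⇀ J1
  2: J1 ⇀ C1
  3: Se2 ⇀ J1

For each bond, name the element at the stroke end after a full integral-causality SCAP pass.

b1 stroke at J1  (Se1 fixes effort; stroke away)
b3 stroke at J1  (Se2 fixes effort; stroke away)
b0 stroke at I1  (I1: I, integral causality)
b2 stroke at J1  (J1 flow already set via bond 0)

#0 |I1
#1 |J1
#2 |J1
#3 |J1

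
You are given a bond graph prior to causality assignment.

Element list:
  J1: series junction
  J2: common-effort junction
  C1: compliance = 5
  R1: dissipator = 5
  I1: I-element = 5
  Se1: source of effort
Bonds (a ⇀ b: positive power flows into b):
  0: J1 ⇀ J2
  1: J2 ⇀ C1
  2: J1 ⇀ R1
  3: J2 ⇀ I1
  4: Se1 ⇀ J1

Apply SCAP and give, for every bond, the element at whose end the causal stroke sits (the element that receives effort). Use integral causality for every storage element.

bond 4 |J1  (source Se1 imposes e)
bond 1 |J2  (prefer integral on C1)
bond 0 |J1  (J2 effort already set via bond 1)
bond 3 |I1  (common-e at J2 fixed by 1)
bond 2 |R1  (closing 1-jn rule on J1)

b0 stroke at J1
b1 stroke at J2
b2 stroke at R1
b3 stroke at I1
b4 stroke at J1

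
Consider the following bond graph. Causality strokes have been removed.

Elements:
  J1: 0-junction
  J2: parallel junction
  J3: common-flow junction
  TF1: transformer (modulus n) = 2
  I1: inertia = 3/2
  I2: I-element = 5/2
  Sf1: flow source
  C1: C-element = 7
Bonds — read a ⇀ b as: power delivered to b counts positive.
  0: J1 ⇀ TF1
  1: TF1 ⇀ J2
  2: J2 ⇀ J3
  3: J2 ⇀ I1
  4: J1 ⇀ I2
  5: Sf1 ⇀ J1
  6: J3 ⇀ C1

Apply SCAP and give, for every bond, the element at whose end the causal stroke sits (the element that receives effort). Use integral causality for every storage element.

bond 0 →J1
bond 1 →TF1
bond 2 →J2
bond 3 →I1
bond 4 →I2
bond 5 →Sf1
bond 6 →J3

b5 |Sf1  (Sf1: flow source, stroke at near end)
b3 |I1  (prefer integral on I1)
b4 |I2  (I2 outputs flow p/I2)
b0 |J1  (only one effort-in slot at J1)
b1 |TF1  (TF TF1: opposite of bond 0)
b2 |J2  (J2: last free bond brings effort in)
b6 |J3  (J3: bond 2 brought flow, rest push out)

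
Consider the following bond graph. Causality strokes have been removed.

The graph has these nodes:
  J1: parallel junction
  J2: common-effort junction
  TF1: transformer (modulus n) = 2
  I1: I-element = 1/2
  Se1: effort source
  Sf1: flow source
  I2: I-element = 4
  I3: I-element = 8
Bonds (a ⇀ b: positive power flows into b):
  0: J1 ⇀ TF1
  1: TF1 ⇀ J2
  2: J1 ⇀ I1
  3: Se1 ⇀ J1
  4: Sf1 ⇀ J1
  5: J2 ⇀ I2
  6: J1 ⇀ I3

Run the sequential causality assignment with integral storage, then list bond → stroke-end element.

#3 →J1  (Se1 (Se) sets effort on bond)
#4 →Sf1  (Sf1 fixes flow; stroke at Sf1)
#0 →TF1  (J1: bond 3 brought effort, rest push out)
#2 →I1  (0-jn J1 has e-setter on 3)
#6 →I3  (J1 effort already set via bond 3)
#1 →J2  (TF TF1: opposite of bond 0)
#5 →I2  (J2: bond 1 brought effort, rest push out)

#0 →TF1
#1 →J2
#2 →I1
#3 →J1
#4 →Sf1
#5 →I2
#6 →I3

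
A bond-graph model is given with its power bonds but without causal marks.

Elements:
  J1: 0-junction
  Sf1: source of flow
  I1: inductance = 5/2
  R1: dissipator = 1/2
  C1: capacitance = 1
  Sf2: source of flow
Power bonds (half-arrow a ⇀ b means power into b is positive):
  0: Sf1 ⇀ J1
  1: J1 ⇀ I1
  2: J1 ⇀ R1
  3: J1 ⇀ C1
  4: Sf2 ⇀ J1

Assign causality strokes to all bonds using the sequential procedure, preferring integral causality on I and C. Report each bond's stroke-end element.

b0 stroke at Sf1
b1 stroke at I1
b2 stroke at R1
b3 stroke at J1
b4 stroke at Sf2

#0 →Sf1  (Sf1: flow source, stroke at near end)
#4 →Sf2  (Sf2 fixes flow; stroke at Sf2)
#1 →I1  (I1 integral (f out))
#3 →J1  (C1 outputs effort q/C1)
#2 →R1  (J1: bond 3 brought effort, rest push out)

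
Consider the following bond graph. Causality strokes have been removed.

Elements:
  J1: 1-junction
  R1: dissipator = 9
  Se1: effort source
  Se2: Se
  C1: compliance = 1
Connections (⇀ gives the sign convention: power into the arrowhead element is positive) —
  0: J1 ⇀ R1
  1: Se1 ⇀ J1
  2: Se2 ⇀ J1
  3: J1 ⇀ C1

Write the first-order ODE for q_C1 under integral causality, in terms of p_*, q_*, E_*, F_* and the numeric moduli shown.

dq_C1/dt = E_Se1/9 + E_Se2/9 - q_C1/9

bond 1 →J1  (Se1: effort source, stroke at far end)
bond 2 →J1  (Se2 fixes effort; stroke away)
bond 3 →J1  (prefer integral on C1)
bond 0 →R1  (J1 needs exactly one f-in)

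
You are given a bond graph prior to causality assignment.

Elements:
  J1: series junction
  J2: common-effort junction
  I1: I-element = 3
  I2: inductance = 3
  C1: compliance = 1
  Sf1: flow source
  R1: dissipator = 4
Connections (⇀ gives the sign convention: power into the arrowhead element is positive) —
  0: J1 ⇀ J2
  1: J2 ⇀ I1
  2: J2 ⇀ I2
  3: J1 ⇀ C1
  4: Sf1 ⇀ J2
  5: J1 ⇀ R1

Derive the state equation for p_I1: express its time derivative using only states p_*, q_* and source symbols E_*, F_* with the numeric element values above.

dp_I1/dt = 4*F_Sf1 - 4*p_I1/3 - 4*p_I2/3 - q_C1

β4 |Sf1  (Sf1 (Sf) sets flow on bond)
β1 |I1  (I1 integral (f out))
β2 |I2  (I2 outputs flow p/I2)
β0 |J2  (only one effort-in slot at J2)
β3 |J1  (J1: bond 0 brought flow, rest push out)
β5 |J1  (J1 flow already set via bond 0)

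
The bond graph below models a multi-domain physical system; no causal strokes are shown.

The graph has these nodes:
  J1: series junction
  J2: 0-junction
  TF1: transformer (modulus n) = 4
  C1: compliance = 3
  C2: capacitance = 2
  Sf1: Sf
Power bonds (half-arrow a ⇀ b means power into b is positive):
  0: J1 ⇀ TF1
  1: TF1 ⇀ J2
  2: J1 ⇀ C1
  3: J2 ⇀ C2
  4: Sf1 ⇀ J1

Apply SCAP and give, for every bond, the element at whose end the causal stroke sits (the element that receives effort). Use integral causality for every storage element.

b0 stroke at J1
b1 stroke at TF1
b2 stroke at J1
b3 stroke at J2
b4 stroke at Sf1

b4 →Sf1  (Sf1: flow source, stroke at near end)
b0 →J1  (common-f at J1 fixed by 4)
b2 →J1  (common-f at J1 fixed by 4)
b1 →TF1  (TF1 one-in-one-out from 0)
b3 →J2  (J2: last free bond brings effort in)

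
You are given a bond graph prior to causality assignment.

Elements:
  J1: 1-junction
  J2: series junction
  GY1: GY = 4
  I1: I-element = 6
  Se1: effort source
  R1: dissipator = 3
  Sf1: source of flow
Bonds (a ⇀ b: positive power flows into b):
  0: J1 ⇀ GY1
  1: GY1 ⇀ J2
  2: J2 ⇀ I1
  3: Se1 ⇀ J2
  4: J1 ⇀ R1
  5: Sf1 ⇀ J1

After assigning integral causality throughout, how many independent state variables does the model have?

β3 stroke at J2  (Se1 fixes effort; stroke away)
β5 stroke at Sf1  (Sf1 (Sf) sets flow on bond)
β0 stroke at J1  (J1 flow already set via bond 5)
β4 stroke at J1  (J1 flow already set via bond 5)
β1 stroke at J2  (through GY1, causality inverts; strokes same side of GY1)
β2 stroke at I1  (only one flow-in slot at J2)

1  (I1 all integral)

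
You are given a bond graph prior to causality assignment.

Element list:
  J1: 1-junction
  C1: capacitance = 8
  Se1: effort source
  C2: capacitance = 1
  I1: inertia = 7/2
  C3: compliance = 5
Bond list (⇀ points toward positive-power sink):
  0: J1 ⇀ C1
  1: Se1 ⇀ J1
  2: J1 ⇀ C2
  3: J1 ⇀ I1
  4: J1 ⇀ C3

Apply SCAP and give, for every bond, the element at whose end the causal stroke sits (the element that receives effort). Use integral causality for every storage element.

β1 →J1  (Se1: effort source, stroke at far end)
β0 →J1  (C1: C, integral causality)
β2 →J1  (C2 integral (e out))
β3 →I1  (I1: I, integral causality)
β4 →J1  (common-f at J1 fixed by 3)

#0 stroke→J1
#1 stroke→J1
#2 stroke→J1
#3 stroke→I1
#4 stroke→J1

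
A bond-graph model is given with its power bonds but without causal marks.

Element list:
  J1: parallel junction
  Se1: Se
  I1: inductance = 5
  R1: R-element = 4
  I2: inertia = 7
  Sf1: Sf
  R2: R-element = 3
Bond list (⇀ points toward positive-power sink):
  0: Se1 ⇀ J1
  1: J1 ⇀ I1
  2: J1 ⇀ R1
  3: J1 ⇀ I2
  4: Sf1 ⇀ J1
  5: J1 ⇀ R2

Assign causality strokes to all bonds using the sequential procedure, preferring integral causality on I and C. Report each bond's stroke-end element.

#0 |J1  (Se1 (Se) sets effort on bond)
#4 |Sf1  (source Sf1 imposes f)
#1 |I1  (0-jn J1 has e-setter on 0)
#2 |R1  (J1 effort already set via bond 0)
#3 |I2  (common-e at J1 fixed by 0)
#5 |R2  (common-e at J1 fixed by 0)

β0 |J1
β1 |I1
β2 |R1
β3 |I2
β4 |Sf1
β5 |R2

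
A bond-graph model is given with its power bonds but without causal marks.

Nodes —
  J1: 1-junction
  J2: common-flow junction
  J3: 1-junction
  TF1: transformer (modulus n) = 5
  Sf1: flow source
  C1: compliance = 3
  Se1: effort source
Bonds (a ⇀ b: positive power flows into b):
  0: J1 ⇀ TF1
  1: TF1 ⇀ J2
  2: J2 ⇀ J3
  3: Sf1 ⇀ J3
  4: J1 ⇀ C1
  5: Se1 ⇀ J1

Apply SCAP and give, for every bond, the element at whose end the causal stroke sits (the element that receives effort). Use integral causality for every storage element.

#0 →TF1
#1 →J2
#2 →J3
#3 →Sf1
#4 →J1
#5 →J1

#3 stroke→Sf1  (Sf1 fixes flow; stroke at Sf1)
#5 stroke→J1  (Se1 (Se) sets effort on bond)
#2 stroke→J3  (common-f at J3 fixed by 3)
#1 stroke→J2  (common-f at J2 fixed by 2)
#0 stroke→TF1  (through TF1, causality passes straight; one stroke at TF1)
#4 stroke→J1  (common-f at J1 fixed by 0)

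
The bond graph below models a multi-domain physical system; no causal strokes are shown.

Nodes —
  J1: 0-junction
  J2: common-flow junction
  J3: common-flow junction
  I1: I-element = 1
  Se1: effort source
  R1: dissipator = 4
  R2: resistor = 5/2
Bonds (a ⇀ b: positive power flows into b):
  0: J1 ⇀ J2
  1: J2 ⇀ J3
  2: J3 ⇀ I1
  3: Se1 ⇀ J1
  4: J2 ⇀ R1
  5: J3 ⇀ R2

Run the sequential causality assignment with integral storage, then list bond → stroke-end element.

b0 →J2
b1 →J3
b2 →I1
b3 →J1
b4 →J2
b5 →J3

bond 3 stroke→J1  (source Se1 imposes e)
bond 0 stroke→J2  (J1 effort already set via bond 3)
bond 2 stroke→I1  (I1 integral (f out))
bond 1 stroke→J3  (J3: bond 2 brought flow, rest push out)
bond 5 stroke→J3  (J3: bond 2 brought flow, rest push out)
bond 4 stroke→J2  (J2: bond 1 brought flow, rest push out)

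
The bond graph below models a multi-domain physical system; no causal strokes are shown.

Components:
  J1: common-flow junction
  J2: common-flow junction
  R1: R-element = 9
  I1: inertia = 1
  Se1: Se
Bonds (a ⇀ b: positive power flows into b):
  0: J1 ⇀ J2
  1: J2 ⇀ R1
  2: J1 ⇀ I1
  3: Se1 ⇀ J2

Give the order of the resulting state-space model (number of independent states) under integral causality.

1  (I1 all integral)

β3 →J2  (source Se1 imposes e)
β2 →I1  (prefer integral on I1)
β0 →J1  (J1 flow already set via bond 2)
β1 →J2  (J2: bond 0 brought flow, rest push out)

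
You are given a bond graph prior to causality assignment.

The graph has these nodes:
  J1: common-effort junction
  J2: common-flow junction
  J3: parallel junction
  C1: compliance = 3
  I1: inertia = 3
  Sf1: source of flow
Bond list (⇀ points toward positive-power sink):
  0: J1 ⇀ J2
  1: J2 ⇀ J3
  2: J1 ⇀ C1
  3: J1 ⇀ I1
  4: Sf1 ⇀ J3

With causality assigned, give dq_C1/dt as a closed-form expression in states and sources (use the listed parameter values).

b4 →Sf1  (Sf1: flow source, stroke at near end)
b1 →J3  (J3 needs exactly one e-in)
b0 →J2  (1-jn J2 has f-setter on 1)
b2 →J1  (C1: C, integral causality)
b3 →I1  (common-e at J1 fixed by 2)

dq_C1/dt = F_Sf1 - p_I1/3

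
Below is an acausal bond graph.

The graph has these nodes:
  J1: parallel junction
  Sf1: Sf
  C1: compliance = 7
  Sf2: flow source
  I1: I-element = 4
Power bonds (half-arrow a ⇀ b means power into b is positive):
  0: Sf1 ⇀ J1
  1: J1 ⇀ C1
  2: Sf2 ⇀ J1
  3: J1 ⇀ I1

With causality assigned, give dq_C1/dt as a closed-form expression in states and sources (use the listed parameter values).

bond 0 →Sf1  (Sf1 fixes flow; stroke at Sf1)
bond 2 →Sf2  (Sf2: flow source, stroke at near end)
bond 1 →J1  (C1 integral (e out))
bond 3 →I1  (J1: bond 1 brought effort, rest push out)

dq_C1/dt = F_Sf1 + F_Sf2 - p_I1/4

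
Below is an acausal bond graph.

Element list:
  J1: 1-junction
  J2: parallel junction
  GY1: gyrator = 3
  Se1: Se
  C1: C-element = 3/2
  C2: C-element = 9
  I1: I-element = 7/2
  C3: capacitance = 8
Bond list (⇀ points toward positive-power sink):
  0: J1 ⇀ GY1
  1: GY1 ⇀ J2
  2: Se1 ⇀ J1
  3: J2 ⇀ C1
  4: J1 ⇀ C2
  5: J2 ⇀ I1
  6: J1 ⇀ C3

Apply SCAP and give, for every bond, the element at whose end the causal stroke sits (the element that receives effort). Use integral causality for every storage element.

#2 stroke→J1  (source Se1 imposes e)
#3 stroke→J2  (C1 integral (e out))
#1 stroke→GY1  (J2 effort already set via bond 3)
#5 stroke→I1  (0-jn J2 has e-setter on 3)
#0 stroke→GY1  (GY1 both-in/both-out from 1)
#4 stroke→J1  (J1: bond 0 brought flow, rest push out)
#6 stroke→J1  (J1: bond 0 brought flow, rest push out)

bond 0 →GY1
bond 1 →GY1
bond 2 →J1
bond 3 →J2
bond 4 →J1
bond 5 →I1
bond 6 →J1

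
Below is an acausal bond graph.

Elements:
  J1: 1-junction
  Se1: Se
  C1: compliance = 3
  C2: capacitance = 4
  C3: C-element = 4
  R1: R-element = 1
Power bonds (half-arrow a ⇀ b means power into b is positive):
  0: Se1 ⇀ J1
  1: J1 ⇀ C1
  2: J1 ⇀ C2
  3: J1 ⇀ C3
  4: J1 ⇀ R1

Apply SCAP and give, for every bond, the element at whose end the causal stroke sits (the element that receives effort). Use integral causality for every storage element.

#0 |J1  (Se1 fixes effort; stroke away)
#1 |J1  (prefer integral on C1)
#2 |J1  (C2 outputs effort q/C2)
#3 |J1  (C3: C, integral causality)
#4 |R1  (closing 1-jn rule on J1)

b0 stroke→J1
b1 stroke→J1
b2 stroke→J1
b3 stroke→J1
b4 stroke→R1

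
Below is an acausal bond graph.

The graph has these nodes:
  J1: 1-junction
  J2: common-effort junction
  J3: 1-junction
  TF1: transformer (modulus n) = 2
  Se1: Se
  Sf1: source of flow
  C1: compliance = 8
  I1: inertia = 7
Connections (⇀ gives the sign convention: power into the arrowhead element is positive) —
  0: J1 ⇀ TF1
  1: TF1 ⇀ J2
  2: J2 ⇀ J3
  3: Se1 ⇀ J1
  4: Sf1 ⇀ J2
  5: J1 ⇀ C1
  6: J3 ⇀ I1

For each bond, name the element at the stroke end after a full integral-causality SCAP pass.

bond 3 stroke at J1  (Se1 (Se) sets effort on bond)
bond 4 stroke at Sf1  (Sf1 fixes flow; stroke at Sf1)
bond 5 stroke at J1  (C1 integral (e out))
bond 0 stroke at TF1  (closing 1-jn rule on J1)
bond 1 stroke at J2  (TF TF1: opposite of bond 0)
bond 2 stroke at J3  (0-jn J2 has e-setter on 1)
bond 6 stroke at I1  (J3 needs exactly one f-in)

b0 stroke→TF1
b1 stroke→J2
b2 stroke→J3
b3 stroke→J1
b4 stroke→Sf1
b5 stroke→J1
b6 stroke→I1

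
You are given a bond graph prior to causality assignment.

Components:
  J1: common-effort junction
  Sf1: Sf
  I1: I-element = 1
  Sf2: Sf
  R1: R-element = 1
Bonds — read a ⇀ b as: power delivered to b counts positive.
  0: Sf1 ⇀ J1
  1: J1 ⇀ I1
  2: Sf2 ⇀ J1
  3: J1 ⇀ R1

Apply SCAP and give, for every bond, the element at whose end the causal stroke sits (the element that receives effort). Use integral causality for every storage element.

#0 →Sf1  (Sf1 (Sf) sets flow on bond)
#2 →Sf2  (source Sf2 imposes f)
#1 →I1  (prefer integral on I1)
#3 →J1  (J1: last free bond brings effort in)

β0 stroke at Sf1
β1 stroke at I1
β2 stroke at Sf2
β3 stroke at J1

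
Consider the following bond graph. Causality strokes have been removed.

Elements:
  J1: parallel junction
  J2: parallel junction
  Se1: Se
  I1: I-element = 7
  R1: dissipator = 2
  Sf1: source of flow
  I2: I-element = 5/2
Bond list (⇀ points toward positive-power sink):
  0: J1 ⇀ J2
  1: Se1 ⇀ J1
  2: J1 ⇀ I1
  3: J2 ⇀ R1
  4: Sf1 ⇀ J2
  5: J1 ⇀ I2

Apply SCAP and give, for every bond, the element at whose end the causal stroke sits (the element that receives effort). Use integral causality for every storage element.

β1 →J1  (Se1: effort source, stroke at far end)
β4 →Sf1  (Sf1 (Sf) sets flow on bond)
β0 →J2  (J1: bond 1 brought effort, rest push out)
β2 →I1  (J1: bond 1 brought effort, rest push out)
β5 →I2  (0-jn J1 has e-setter on 1)
β3 →R1  (0-jn J2 has e-setter on 0)

#0 stroke→J2
#1 stroke→J1
#2 stroke→I1
#3 stroke→R1
#4 stroke→Sf1
#5 stroke→I2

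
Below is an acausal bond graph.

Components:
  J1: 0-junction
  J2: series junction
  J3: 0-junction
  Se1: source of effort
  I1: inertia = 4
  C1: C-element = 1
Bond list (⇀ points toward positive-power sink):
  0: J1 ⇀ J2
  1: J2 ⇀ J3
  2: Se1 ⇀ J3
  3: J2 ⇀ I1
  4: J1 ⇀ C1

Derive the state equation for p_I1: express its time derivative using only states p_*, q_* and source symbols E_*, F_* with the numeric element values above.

dp_I1/dt = -E_Se1 + q_C1

β2 stroke→J3  (Se1 fixes effort; stroke away)
β1 stroke→J2  (J3 effort already set via bond 2)
β3 stroke→I1  (prefer integral on I1)
β0 stroke→J2  (J2: bond 3 brought flow, rest push out)
β4 stroke→J1  (J1: last free bond brings effort in)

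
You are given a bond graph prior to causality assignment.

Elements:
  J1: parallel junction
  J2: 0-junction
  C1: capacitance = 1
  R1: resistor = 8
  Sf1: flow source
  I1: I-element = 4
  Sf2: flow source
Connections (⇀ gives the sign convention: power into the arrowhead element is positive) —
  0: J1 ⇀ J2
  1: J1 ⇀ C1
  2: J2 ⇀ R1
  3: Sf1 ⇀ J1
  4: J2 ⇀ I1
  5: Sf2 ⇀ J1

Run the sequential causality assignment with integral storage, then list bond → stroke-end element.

bond 3 stroke at Sf1  (Sf1 fixes flow; stroke at Sf1)
bond 5 stroke at Sf2  (Sf2 fixes flow; stroke at Sf2)
bond 1 stroke at J1  (prefer integral on C1)
bond 0 stroke at J2  (J1 effort already set via bond 1)
bond 2 stroke at R1  (J2 effort already set via bond 0)
bond 4 stroke at I1  (common-e at J2 fixed by 0)

#0 stroke at J2
#1 stroke at J1
#2 stroke at R1
#3 stroke at Sf1
#4 stroke at I1
#5 stroke at Sf2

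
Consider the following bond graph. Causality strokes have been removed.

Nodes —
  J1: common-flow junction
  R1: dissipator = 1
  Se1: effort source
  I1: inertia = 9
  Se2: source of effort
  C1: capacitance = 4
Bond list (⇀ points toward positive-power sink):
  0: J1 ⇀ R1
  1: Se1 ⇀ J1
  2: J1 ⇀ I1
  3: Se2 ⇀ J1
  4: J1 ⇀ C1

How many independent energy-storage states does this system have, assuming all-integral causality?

2  (C1, I1 all integral)

bond 1 |J1  (Se1 fixes effort; stroke away)
bond 3 |J1  (source Se2 imposes e)
bond 2 |I1  (I1: I, integral causality)
bond 0 |J1  (J1 flow already set via bond 2)
bond 4 |J1  (1-jn J1 has f-setter on 2)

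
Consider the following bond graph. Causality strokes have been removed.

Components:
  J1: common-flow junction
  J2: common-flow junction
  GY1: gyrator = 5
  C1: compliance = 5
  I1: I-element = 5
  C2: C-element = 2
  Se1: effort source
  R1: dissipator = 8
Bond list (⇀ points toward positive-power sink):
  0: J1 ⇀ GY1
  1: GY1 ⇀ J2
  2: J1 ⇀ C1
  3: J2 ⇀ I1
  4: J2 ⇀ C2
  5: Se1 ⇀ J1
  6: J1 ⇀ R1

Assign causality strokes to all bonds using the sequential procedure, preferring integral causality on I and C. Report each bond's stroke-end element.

b0 |J1
b1 |J2
b2 |J1
b3 |I1
b4 |J2
b5 |J1
b6 |R1

β5 stroke→J1  (Se1: effort source, stroke at far end)
β2 stroke→J1  (C1 integral (e out))
β3 stroke→I1  (I1 integral (f out))
β1 stroke→J2  (1-jn J2 has f-setter on 3)
β4 stroke→J2  (J2: bond 3 brought flow, rest push out)
β0 stroke→J1  (through GY1, causality inverts; strokes same side of GY1)
β6 stroke→R1  (J1: last free bond brings flow in)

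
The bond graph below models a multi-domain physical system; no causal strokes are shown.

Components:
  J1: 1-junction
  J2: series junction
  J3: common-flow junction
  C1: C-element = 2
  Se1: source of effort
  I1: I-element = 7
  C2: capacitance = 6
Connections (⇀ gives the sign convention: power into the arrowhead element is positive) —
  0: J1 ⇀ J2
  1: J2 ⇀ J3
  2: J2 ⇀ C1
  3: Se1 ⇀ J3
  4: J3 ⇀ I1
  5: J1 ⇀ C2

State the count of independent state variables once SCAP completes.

3  (C1, C2, I1 all integral)

b3 →J3  (Se1: effort source, stroke at far end)
b2 →J2  (C1 outputs effort q/C1)
b4 →I1  (I1 outputs flow p/I1)
b1 →J3  (common-f at J3 fixed by 4)
b0 →J2  (common-f at J2 fixed by 1)
b5 →J1  (J1: bond 0 brought flow, rest push out)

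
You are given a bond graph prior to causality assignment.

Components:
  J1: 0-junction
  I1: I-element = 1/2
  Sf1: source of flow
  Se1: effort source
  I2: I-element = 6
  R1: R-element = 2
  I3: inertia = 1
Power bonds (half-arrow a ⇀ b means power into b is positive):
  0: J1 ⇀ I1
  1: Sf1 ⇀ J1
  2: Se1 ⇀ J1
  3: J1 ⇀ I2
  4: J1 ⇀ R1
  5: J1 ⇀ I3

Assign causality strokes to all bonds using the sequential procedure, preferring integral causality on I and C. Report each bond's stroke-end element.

#0 |I1
#1 |Sf1
#2 |J1
#3 |I2
#4 |R1
#5 |I3

bond 1 stroke→Sf1  (Sf1 fixes flow; stroke at Sf1)
bond 2 stroke→J1  (Se1 (Se) sets effort on bond)
bond 0 stroke→I1  (0-jn J1 has e-setter on 2)
bond 3 stroke→I2  (J1 effort already set via bond 2)
bond 4 stroke→R1  (common-e at J1 fixed by 2)
bond 5 stroke→I3  (J1: bond 2 brought effort, rest push out)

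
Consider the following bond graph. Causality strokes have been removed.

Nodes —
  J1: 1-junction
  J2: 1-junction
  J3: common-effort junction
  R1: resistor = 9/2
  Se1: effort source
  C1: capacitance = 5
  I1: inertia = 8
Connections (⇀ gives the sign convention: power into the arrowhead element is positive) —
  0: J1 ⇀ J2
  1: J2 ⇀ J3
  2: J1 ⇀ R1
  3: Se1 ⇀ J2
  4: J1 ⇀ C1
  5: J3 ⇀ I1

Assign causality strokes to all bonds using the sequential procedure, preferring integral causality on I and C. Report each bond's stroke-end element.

bond 0 stroke at J2
bond 1 stroke at J3
bond 2 stroke at J1
bond 3 stroke at J2
bond 4 stroke at J1
bond 5 stroke at I1

bond 3 →J2  (Se1 (Se) sets effort on bond)
bond 4 →J1  (C1 outputs effort q/C1)
bond 5 →I1  (I1: I, integral causality)
bond 1 →J3  (J3: last free bond brings effort in)
bond 0 →J2  (1-jn J2 has f-setter on 1)
bond 2 →J1  (common-f at J1 fixed by 0)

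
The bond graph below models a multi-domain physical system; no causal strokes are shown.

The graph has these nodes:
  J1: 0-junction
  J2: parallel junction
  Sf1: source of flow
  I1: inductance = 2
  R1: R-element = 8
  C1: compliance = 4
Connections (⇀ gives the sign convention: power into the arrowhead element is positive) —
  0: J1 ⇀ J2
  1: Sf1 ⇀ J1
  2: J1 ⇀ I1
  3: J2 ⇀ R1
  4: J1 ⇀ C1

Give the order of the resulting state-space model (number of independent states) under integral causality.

β1 stroke→Sf1  (source Sf1 imposes f)
β2 stroke→I1  (I1: I, integral causality)
β4 stroke→J1  (C1 outputs effort q/C1)
β0 stroke→J2  (J1: bond 4 brought effort, rest push out)
β3 stroke→R1  (common-e at J2 fixed by 0)

2  (C1, I1 all integral)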